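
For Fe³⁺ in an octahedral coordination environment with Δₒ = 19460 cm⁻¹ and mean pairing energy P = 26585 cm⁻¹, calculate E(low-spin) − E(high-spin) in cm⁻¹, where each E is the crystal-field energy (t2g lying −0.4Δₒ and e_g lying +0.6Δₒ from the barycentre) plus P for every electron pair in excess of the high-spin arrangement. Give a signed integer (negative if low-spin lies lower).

14250

Fe³⁺: group 8, so d-count = 8 − 3 = 5.
High-spin d⁵ fills as t2g^3 e_g^2 with CFSE 3(−0.4) + 2(+0.6) = 0.0Δₒ = 0 cm⁻¹.
For low-spin the configuration is t2g^5 e_g^0: orbital energy -2.0 × 19460 = -38920 cm⁻¹, and 2 additional pairs relative to high-spin add 53170 cm⁻¹, giving 14250 cm⁻¹.
Thus E(LS) − E(HS) = 14250 cm⁻¹.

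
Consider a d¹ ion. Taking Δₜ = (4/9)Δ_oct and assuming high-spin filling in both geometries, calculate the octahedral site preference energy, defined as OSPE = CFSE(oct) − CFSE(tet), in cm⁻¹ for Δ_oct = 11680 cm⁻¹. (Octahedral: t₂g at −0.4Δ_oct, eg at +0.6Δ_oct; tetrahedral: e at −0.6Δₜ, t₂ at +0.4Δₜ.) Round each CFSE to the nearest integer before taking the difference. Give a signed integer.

-1557

Octahedral (high-spin): t₂g¹ eg⁰, CFSE = 1(−0.4) + 0(+0.6) = -0.4Δ_oct = -0.4 × 11680 = -4672 cm⁻¹.
Tetrahedral: e¹ t₂⁰, CFSE = 1(−0.6) + 0(+0.4) = -0.6Δₜ = -0.6 × (4/9) × 11680 = -3115 cm⁻¹.
OSPE = CFSE(oct) − CFSE(tet) = -4672 − (-3115) = -1557 cm⁻¹.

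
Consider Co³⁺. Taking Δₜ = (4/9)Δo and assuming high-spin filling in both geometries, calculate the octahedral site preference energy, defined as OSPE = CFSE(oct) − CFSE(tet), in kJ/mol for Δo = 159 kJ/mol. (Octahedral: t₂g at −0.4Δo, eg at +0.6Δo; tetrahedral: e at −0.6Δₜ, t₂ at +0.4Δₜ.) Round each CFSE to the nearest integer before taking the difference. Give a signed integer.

-22

Co sits in group 9; removing 3 electrons leaves Co³⁺ with 9 − 3 = 6 d electrons.
Octahedral (high-spin): t₂g⁴ eg², CFSE = 4(−0.4) + 2(+0.6) = -0.4Δo = -0.4 × 159 = -64 kJ/mol.
Tetrahedral e³ t₂³ gives -0.6Δₜ = -0.6 × (4/9) × 159 = -42 kJ/mol.
Subtracting, OSPE = -64 − (-42) = -22 kJ/mol.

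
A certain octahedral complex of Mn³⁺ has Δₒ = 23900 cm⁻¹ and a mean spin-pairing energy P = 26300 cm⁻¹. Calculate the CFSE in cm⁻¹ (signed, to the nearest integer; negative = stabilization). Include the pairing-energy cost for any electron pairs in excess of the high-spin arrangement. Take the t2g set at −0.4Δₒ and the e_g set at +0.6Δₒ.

Mn sits in group 7; removing 3 electrons leaves Mn³⁺ with 7 − 3 = 4 d electrons.
Here Δₒ < P (23900 < 26300), so the high-spin state is favoured.
Filling d⁴ accordingly: t2g^3 e_g^1.
Orbital CFSE = -0.6Δₒ = -0.6 × 23900 = -14340 cm⁻¹.
High-spin has no excess pairs, so no pairing correction applies.

-14340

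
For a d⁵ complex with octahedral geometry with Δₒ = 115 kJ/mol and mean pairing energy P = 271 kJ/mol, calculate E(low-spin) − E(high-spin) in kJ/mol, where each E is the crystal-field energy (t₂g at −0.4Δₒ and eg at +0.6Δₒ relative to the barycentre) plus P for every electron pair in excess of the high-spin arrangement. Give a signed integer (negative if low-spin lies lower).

High-spin: t₂g³ eg², CFSE = 0.0Δₒ = 0 kJ/mol.
For low-spin the configuration is t₂g⁵ eg⁰: orbital energy -2.0 × 115 = -230 kJ/mol, and 2 additional pairs relative to high-spin add 542 kJ/mol, giving 312 kJ/mol.
The difference is 312 − (0) = 312 kJ/mol, so high-spin lies lower.

312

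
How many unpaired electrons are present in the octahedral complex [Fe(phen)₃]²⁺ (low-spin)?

phen is neutral, so the +2 overall charge sits on Fe: oxidation state +2.
Group 8 minus oxidation state +2 gives a d⁶ configuration for Fe²⁺.
Configuration: t₂g⁶ eg⁰, giving 0 unpaired electrons.

0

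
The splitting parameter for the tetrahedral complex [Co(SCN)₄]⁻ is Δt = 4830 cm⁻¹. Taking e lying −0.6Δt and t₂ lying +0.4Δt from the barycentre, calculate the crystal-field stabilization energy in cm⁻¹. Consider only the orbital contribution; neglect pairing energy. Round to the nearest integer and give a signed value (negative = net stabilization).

-2898

Each SCN⁻ contributes -1; 4 × (-1) = -4. With overall charge -1, Co is in the +3 oxidation state.
Group 9 minus oxidation state +3 gives a d⁶ configuration for Co³⁺.
With tetrahedral geometry the complex is necessarily high-spin.
Configuration: e³ t₂³.
Orbital CFSE = 3(-0.6) + 3(0.4) = -0.6Δt = -0.6 × 4830 = -2898 cm⁻¹.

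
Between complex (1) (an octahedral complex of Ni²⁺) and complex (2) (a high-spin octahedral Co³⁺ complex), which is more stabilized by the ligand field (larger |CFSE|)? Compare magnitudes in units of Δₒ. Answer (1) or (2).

(1): Ni is in group 10, so Ni²⁺ is d⁸ (10 − 2 = 8); For octahedral d⁸ the high- and low-spin configurations coincide; t2g^6 e_g^2, CFSE = -1.2Δₒ.
(2): Co sits in group 9; removing 3 electrons leaves Co³⁺ with 9 − 3 = 6 d electrons; t₂g⁴ eg², CFSE = -0.4Δₒ.
So (1) has the larger |CFSE|.

(1)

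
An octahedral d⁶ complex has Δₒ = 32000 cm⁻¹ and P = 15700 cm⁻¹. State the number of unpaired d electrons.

Here Δₒ > P (32000 > 15700), so the low-spin state is favoured.
Configuration: t2g^6 e_g^0.
Unpaired electrons: 0.

0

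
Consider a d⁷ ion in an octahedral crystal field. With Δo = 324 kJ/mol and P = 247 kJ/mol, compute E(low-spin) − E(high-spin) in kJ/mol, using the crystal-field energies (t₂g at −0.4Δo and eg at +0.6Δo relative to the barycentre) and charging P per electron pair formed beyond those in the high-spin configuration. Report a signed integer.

-77

High-spin d⁷ fills as t₂g⁵ eg² with CFSE 5(−0.4) + 2(+0.6) = -0.8Δo = -259 kJ/mol.
Low-spin: t₂g⁶ eg¹, orbital CFSE = -1.8Δo = -583 kJ/mol; plus 1 excess pair × P = +247 kJ/mol; total -336 kJ/mol.
Thus E(LS) − E(HS) = -77 kJ/mol.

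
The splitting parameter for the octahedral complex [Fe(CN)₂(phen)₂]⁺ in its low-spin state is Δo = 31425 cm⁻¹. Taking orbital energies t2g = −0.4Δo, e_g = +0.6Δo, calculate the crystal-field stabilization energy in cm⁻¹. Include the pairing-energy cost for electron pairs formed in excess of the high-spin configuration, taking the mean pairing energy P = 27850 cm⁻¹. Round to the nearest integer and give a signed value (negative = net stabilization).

-7150

Ligand charges: 2×(-1) from CN⁻ and 2×(+0) from phen sum to -2; with overall charge +1, Fe is +3.
Fe³⁺: group 8, so d-count = 8 − 3 = 5.
The d⁵ electrons fill as t2g^5 e_g^0.
Orbital CFSE = 5(-0.4) + 0(0.6) = -2.0Δo = -2.0 × 31425 = -62850 cm⁻¹.
Relative to high-spin t2g^3 e_g^2 (0 paired), the low-spin configuration has 2 additional pairs, contributing +2 × 27850 = +55700 cm⁻¹.
Combining: -62850 + 55700 = -7150 cm⁻¹.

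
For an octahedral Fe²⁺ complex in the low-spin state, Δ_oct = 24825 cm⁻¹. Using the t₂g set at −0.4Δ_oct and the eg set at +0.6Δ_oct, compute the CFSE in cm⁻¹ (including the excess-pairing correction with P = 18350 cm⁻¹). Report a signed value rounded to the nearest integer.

-22880

Fe is in group 8, so Fe²⁺ is d⁶ (8 − 2 = 6).
Electron filling gives t₂g⁶ eg⁰.
CFSE(orbital) = 6×(-0.4Δ_oct) + 0×(0.6Δ_oct) = -2.4Δ_oct; with Δ_oct = 24825 cm⁻¹ that is -59580 cm⁻¹.
High-spin d⁶ would be t₂g⁴ eg² with 1 pair; low-spin has 3, so 2 excess pairs cost +2P = +36700 cm⁻¹.
Combining: -59580 + 36700 = -22880 cm⁻¹.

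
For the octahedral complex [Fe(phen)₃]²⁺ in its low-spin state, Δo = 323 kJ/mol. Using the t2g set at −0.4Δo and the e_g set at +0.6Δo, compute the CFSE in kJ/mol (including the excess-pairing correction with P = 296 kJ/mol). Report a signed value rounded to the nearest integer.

-183

phen is neutral, so the +2 overall charge sits on Fe: oxidation state +2.
Fe sits in group 8; removing 2 electrons leaves Fe²⁺ with 8 − 2 = 6 d electrons.
Configuration: t2g^6 e_g^0.
CFSE(orbital) = 6×(-0.4Δo) + 0×(0.6Δo) = -2.4Δo; with Δo = 323 kJ/mol that is -775 kJ/mol.
Relative to high-spin t2g^4 e_g^2 (1 paired), the low-spin configuration has 2 additional pairs, contributing +2 × 296 = +592 kJ/mol.
Net CFSE = -775 + 592 = -183 kJ/mol.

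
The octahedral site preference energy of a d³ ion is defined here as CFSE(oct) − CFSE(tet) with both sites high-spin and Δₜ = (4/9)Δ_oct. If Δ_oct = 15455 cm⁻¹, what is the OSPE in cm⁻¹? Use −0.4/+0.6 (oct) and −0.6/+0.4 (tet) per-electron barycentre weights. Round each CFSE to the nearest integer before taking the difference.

Octahedral high-spin t₂g³ eg⁰: CFSE = -1.2 × 15455 = -18546 cm⁻¹.
Tetrahedral e² t₂¹ gives -0.8Δₜ = -0.8 × (4/9) × 15455 = -5495 cm⁻¹.
Subtracting, OSPE = -18546 − (-5495) = -13051 cm⁻¹.

-13051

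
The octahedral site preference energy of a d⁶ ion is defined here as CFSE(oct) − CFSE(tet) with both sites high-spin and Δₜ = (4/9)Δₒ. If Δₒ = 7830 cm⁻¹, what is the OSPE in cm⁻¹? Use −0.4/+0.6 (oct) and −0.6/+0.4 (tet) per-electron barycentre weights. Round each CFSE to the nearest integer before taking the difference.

Octahedral high-spin t2g^4 e_g^2: CFSE = -0.4 × 7830 = -3132 cm⁻¹.
In a tetrahedral site the filling is e^3 t2^3: CFSE(tet) = -0.6Δₜ = -0.6 × (4/9)(7830) = -2088 cm⁻¹.
OSPE = CFSE(oct) − CFSE(tet) = -3132 − (-2088) = -1044 cm⁻¹.

-1044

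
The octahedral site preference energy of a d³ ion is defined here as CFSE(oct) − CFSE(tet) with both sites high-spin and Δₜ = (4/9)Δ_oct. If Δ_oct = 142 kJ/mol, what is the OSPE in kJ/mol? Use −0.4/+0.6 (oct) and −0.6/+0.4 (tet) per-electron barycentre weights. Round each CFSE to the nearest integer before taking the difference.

Octahedral (high-spin): t₂g³ eg⁰, CFSE = 3(−0.4) + 0(+0.6) = -1.2Δ_oct = -1.2 × 142 = -170 kJ/mol.
Tetrahedral: e² t₂¹, CFSE = 2(−0.6) + 1(+0.4) = -0.8Δₜ = -0.8 × (4/9) × 142 = -50 kJ/mol.
OSPE = -170 − (-50) = -120 kJ/mol.

-120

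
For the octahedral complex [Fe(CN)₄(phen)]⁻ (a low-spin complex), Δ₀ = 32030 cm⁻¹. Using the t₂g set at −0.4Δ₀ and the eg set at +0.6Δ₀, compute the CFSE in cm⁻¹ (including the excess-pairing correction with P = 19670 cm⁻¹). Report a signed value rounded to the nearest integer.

-24720

Ligand charges: 4×(-1) from CN⁻ and 1×(+0) from phen sum to -4; with overall charge -1, Fe is +3.
Group 8 minus oxidation state +3 gives a d⁵ configuration for Fe³⁺.
The d⁵ electrons fill as t₂g⁵ eg⁰.
Orbital CFSE = 5(-0.4) + 0(0.6) = -2.0Δ₀ = -2.0 × 32030 = -64060 cm⁻¹.
High-spin d⁵ would be t₂g³ eg² with 0 pairs; low-spin has 2, so 2 excess pairs cost +2P = +39340 cm⁻¹.
Overall CFSE = -64060 + 39340 = -24720 cm⁻¹.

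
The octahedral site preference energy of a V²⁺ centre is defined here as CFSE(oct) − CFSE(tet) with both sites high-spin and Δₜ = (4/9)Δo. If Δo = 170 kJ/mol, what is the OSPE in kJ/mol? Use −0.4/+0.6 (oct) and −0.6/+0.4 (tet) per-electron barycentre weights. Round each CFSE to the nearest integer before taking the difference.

V²⁺: group 5, so d-count = 5 − 2 = 3.
Octahedral high-spin t2g^3 e_g^0: CFSE = -1.2 × 170 = -204 kJ/mol.
In a tetrahedral site the filling is e^2 t2^1: CFSE(tet) = -0.8Δₜ = -0.8 × (4/9)(170) = -60 kJ/mol.
Subtracting, OSPE = -204 − (-60) = -144 kJ/mol.

-144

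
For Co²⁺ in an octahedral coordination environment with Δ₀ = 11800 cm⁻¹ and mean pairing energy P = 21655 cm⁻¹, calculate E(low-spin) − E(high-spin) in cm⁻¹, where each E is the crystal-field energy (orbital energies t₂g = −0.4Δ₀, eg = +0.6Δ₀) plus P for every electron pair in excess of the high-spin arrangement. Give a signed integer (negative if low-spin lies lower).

Co²⁺: group 9, so d-count = 9 − 2 = 7.
In the high-spin limit (t₂g⁵ eg²) the orbital term is -0.8Δ₀ = -9440 cm⁻¹, with no excess pairing.
Low-spin t₂g⁶ eg¹ gives -1.8Δ₀ = -21240 cm⁻¹, but forming 1 extra pair costs 1P = 21655 cm⁻¹, so E(LS) = -21240 + 21655 = 415 cm⁻¹.
E(LS) − E(HS) = 415 − (-9440) = 9855 cm⁻¹.

9855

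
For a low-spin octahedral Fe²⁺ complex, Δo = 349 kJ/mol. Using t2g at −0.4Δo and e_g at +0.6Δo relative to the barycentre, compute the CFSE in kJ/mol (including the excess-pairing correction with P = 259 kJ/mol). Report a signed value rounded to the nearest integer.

-320

Fe is in group 8, so Fe²⁺ is d⁶ (8 − 2 = 6).
The d⁶ electrons fill as t2g^6 e_g^0.
Orbital CFSE = 6(-0.4) + 0(0.6) = -2.4Δo = -2.4 × 349 = -838 kJ/mol.
Relative to high-spin t2g^4 e_g^2 (1 paired), the low-spin configuration has 2 additional pairs, contributing +2 × 259 = +518 kJ/mol.
Net CFSE = -838 + 518 = -320 kJ/mol.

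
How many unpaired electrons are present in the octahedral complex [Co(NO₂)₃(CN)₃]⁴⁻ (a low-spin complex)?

1

Ligand charges: 3×(-1) from NO₂⁻ and 3×(-1) from CN⁻ sum to -6; with overall charge -4, Co is +2.
Co sits in group 9; removing 2 electrons leaves Co²⁺ with 9 − 2 = 7 d electrons.
Configuration: t2g^6 e_g^1, giving 1 unpaired electron.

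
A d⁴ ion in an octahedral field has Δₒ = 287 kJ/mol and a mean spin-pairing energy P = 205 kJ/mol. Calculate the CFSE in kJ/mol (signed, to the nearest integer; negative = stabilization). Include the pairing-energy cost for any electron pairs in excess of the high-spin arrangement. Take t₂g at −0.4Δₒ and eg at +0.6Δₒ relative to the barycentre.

-254

Since Δₒ = 287 kJ/mol > P = 205 kJ/mol, the complex adopts the low-spin configuration.
Filling d⁴ accordingly: t₂g⁴ eg⁰.
Orbital CFSE = -1.6Δₒ = -1.6 × 287 = -459 kJ/mol.
Excess pairs vs high-spin: 1 − 0 = 1; pairing cost = +205 kJ/mol.
Net CFSE = -459 + 205 = -254 kJ/mol.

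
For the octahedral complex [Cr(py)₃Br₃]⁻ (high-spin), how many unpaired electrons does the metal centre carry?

4

Ligand charges: 3×(+0) from py and 3×(-1) from Br⁻ sum to -3; with overall charge -1, Cr is +2.
Cr²⁺: group 6, so d-count = 6 − 2 = 4.
Configuration: t₂g³ eg¹, giving 4 unpaired electrons.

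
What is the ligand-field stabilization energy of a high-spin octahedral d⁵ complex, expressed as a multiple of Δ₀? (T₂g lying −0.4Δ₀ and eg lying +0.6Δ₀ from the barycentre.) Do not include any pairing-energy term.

Configuration: t₂g³ eg².
CFSE = 3(-0.4Δ₀) + 2(0.6Δ₀) = -1.2Δ₀ + 1.2Δ₀ = 0.0Δ₀.

0.0 Δ₀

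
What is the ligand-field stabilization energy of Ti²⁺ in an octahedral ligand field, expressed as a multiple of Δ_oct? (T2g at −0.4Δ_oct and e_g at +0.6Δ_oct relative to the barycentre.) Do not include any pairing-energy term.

-0.8 Δ_oct

Ti is in group 4, so Ti²⁺ is d² (4 − 2 = 2).
Configuration: t2g^2 e_g^0.
CFSE = 2(-0.4Δ_oct) + 0(0.6Δ_oct) = -0.8Δ_oct + 0.0Δ_oct = -0.8Δ_oct.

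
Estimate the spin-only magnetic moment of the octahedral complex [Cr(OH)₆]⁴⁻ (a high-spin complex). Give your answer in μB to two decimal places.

Each OH⁻ contributes -1; 6 × (-1) = -6. With overall charge -4, Cr is in the +2 oxidation state.
Group 6 minus oxidation state +2 gives a d⁴ configuration for Cr²⁺.
Configuration: t₂g³ eg¹ → 4 unpaired electrons.
μ(spin-only) = √[4(4+2)] = √24 ≈ 4.90 μB.

4.90 μB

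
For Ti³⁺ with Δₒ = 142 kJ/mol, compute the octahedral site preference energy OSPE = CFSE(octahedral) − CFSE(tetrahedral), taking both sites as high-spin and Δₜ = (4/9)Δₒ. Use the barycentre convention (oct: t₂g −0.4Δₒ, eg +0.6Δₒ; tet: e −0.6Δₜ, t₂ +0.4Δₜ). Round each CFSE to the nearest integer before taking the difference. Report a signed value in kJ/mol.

Ti is in group 4, so Ti³⁺ is d¹ (4 − 3 = 1).
Octahedral (high-spin): t2g^1 e_g^0, CFSE = 1(−0.4) + 0(+0.6) = -0.4Δₒ = -0.4 × 142 = -57 kJ/mol.
Tetrahedral: e^1 t2^0, CFSE = 1(−0.6) + 0(+0.4) = -0.6Δₜ = -0.6 × (4/9) × 142 = -38 kJ/mol.
OSPE = CFSE(oct) − CFSE(tet) = -57 − (-38) = -19 kJ/mol.

-19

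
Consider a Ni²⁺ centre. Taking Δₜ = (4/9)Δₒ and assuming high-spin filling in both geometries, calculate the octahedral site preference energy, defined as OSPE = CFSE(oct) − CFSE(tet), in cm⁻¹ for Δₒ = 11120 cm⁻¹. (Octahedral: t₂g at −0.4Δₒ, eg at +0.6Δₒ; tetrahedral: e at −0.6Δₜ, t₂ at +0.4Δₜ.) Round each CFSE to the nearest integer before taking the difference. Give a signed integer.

Ni sits in group 10; removing 2 electrons leaves Ni²⁺ with 10 − 2 = 8 d electrons.
Octahedral (high-spin): t₂g⁶ eg², CFSE = 6(−0.4) + 2(+0.6) = -1.2Δₒ = -1.2 × 11120 = -13344 cm⁻¹.
Tetrahedral: e⁴ t₂⁴, CFSE = 4(−0.6) + 4(+0.4) = -0.8Δₜ = -0.8 × (4/9) × 11120 = -3954 cm⁻¹.
OSPE = -13344 − (-3954) = -9390 cm⁻¹.

-9390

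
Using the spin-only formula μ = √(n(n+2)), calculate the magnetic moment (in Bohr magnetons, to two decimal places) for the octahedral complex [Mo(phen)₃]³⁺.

phen is neutral, so the +3 overall charge sits on Mo: oxidation state +3.
Mo sits in group 6; removing 3 electrons leaves Mo³⁺ with 6 − 3 = 3 d electrons.
Configuration: t2g^3 e_g^0 → 3 unpaired electrons.
μ(spin-only) = √[3(3+2)] = √15 ≈ 3.87 Bohr magnetons.

3.87 Bohr magnetons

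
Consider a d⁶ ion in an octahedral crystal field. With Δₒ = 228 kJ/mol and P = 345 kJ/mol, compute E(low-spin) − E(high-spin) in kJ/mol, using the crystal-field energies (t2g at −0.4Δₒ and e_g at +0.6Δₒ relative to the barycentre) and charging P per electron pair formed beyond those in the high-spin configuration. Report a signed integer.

High-spin d⁶ fills as t2g^4 e_g^2 with CFSE 4(−0.4) + 2(+0.6) = -0.4Δₒ = -91 kJ/mol.
Low-spin t2g^6 e_g^0 gives -2.4Δₒ = -547 kJ/mol, but forming 2 extra pairs costs 2P = 690 kJ/mol, so E(LS) = -547 + 690 = 143 kJ/mol.
E(LS) − E(HS) = 143 − (-91) = 234 kJ/mol.

234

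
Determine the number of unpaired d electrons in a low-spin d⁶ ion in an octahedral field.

Configuration: t₂g⁶ eg⁰, giving 0 unpaired electrons.

0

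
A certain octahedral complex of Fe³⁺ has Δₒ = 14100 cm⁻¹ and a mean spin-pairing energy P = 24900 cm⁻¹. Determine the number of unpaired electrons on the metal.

5

Fe is in group 8, so Fe³⁺ is d⁵ (8 − 3 = 5).
Since Δₒ = 14100 cm⁻¹ < P = 24900 cm⁻¹, the complex adopts the high-spin configuration.
That gives t2g^3 e_g^2.
Unpaired electrons: 5.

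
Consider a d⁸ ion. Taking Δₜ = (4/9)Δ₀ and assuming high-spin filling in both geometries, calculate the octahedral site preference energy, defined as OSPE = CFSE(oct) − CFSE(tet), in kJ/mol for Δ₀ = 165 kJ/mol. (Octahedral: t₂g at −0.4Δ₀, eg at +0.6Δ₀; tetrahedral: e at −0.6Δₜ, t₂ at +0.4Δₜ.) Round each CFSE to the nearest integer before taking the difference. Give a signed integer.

-139

Octahedral high-spin t₂g⁶ eg²: CFSE = -1.2 × 165 = -198 kJ/mol.
Tetrahedral: e⁴ t₂⁴, CFSE = 4(−0.6) + 4(+0.4) = -0.8Δₜ = -0.8 × (4/9) × 165 = -59 kJ/mol.
OSPE = -198 − (-59) = -139 kJ/mol.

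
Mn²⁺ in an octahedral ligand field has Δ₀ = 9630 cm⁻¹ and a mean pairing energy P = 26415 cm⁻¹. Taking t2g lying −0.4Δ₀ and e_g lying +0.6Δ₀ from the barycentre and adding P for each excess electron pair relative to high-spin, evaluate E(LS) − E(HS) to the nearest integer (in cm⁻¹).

Mn²⁺: group 7, so d-count = 7 − 2 = 5.
In the high-spin limit (t2g^3 e_g^2) the orbital term is 0.0Δ₀ = 0 cm⁻¹, with no excess pairing.
For low-spin the configuration is t2g^5 e_g^0: orbital energy -2.0 × 9630 = -19260 cm⁻¹, and 2 additional pairs relative to high-spin add 52830 cm⁻¹, giving 33570 cm⁻¹.
Thus E(LS) − E(HS) = 33570 cm⁻¹.

33570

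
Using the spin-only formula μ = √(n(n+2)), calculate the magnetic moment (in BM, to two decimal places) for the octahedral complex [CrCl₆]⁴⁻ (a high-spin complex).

4.90 BM

Each Cl⁻ contributes -1; 6 × (-1) = -6. With overall charge -4, Cr is in the +2 oxidation state.
Cr²⁺: group 6, so d-count = 6 − 2 = 4.
Configuration: t2g^3 e_g^1 → 4 unpaired electrons.
μ(spin-only) = √[4(4+2)] = √24 ≈ 4.90 BM.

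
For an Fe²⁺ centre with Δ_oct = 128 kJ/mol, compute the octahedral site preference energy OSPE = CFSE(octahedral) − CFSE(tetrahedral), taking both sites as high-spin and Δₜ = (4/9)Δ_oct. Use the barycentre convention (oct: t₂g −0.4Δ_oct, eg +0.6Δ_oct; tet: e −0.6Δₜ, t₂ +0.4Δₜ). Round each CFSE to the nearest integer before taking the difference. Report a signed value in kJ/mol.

-17

Fe is in group 8, so Fe²⁺ is d⁶ (8 − 2 = 6).
Octahedral high-spin t2g^4 e_g^2: CFSE = -0.4 × 128 = -51 kJ/mol.
In a tetrahedral site the filling is e^3 t2^3: CFSE(tet) = -0.6Δₜ = -0.6 × (4/9)(128) = -34 kJ/mol.
OSPE = CFSE(oct) − CFSE(tet) = -51 − (-34) = -17 kJ/mol.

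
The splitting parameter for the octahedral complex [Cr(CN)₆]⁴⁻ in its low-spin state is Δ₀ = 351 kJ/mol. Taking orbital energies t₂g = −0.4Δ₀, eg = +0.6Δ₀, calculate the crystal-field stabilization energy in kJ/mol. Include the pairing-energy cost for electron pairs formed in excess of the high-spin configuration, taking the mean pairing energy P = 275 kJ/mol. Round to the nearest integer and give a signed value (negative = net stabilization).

Each CN⁻ contributes -1; 6 × (-1) = -6. With overall charge -4, Cr is in the +2 oxidation state.
Cr sits in group 6; removing 2 electrons leaves Cr²⁺ with 6 − 2 = 4 d electrons.
The d⁴ electrons fill as t₂g⁴ eg⁰.
CFSE(orbital) = 4×(-0.4Δ₀) + 0×(0.6Δ₀) = -1.6Δ₀; with Δ₀ = 351 kJ/mol that is -562 kJ/mol.
Pairing penalty: 1 pair vs 0 in the high-spin reference → 1 extra × P = 275 kJ/mol.
Net CFSE = -562 + 275 = -287 kJ/mol.

-287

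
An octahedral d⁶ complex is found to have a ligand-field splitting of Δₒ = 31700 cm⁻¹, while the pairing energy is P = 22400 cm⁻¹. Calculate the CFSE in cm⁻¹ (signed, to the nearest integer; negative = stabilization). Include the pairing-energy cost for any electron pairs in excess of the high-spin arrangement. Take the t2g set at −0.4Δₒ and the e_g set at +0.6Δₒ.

With Δₒ > P the complex is low-spin.
Configuration: t2g^6 e_g^0.
Orbital CFSE = -2.4Δₒ = -2.4 × 31700 = -76080 cm⁻¹.
Excess pairs vs high-spin: 3 − 1 = 2; pairing cost = +44800 cm⁻¹.
Net CFSE = -76080 + 44800 = -31280 cm⁻¹.

-31280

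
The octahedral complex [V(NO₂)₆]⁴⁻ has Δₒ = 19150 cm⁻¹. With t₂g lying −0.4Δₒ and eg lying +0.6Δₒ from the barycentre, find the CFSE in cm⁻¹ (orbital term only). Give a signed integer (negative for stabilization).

Each NO₂⁻ contributes -1; 6 × (-1) = -6. With overall charge -4, V is in the +2 oxidation state.
Group 5 minus oxidation state +2 gives a d³ configuration for V²⁺.
Configuration: t₂g³ eg⁰.
CFSE(orbital) = 3×(-0.4Δₒ) + 0×(0.6Δₒ) = -1.2Δₒ; with Δₒ = 19150 cm⁻¹ that is -22980 cm⁻¹.

-22980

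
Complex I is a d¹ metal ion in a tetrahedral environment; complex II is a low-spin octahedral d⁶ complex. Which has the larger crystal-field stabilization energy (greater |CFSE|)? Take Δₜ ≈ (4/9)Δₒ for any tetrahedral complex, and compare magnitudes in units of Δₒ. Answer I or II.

I: Tetrahedral splitting is small, so the complex is high-spin; e^1 t2^0, CFSE = -0.6Δₜ ≈ -0.27Δₒ.
II: t2g^6 e_g^0, CFSE = -2.4Δₒ.
So II has the larger |CFSE|.

II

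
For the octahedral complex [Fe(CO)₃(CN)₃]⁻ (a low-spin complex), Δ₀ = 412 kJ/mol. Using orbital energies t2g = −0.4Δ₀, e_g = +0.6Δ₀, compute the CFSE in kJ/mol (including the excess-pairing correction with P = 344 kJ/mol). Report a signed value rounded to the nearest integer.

-301

Ligand charges: 3×(+0) from CO and 3×(-1) from CN⁻ sum to -3; with overall charge -1, Fe is +2.
Fe sits in group 8; removing 2 electrons leaves Fe²⁺ with 8 − 2 = 6 d electrons.
The d⁶ electrons fill as t2g^6 e_g^0.
The orbital stabilization is -2.4Δ₀ = -2.4 × 412 = -989 kJ/mol.
Relative to high-spin t2g^4 e_g^2 (1 paired), the low-spin configuration has 2 additional pairs, contributing +2 × 344 = +688 kJ/mol.
Overall CFSE = -989 + 688 = -301 kJ/mol.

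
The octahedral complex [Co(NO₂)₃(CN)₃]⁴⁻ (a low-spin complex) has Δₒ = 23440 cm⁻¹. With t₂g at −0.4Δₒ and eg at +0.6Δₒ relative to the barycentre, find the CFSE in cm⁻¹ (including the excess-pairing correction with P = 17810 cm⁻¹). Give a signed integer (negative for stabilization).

-24382

Ligand charges: 3×(-1) from NO₂⁻ and 3×(-1) from CN⁻ sum to -6; with overall charge -4, Co is +2.
Co²⁺: group 9, so d-count = 9 − 2 = 7.
Configuration: t₂g⁶ eg¹.
The orbital stabilization is -1.8Δₒ = -1.8 × 23440 = -42192 cm⁻¹.
Pairing penalty: 3 pairs vs 2 in the high-spin reference → 1 extra × P = 17810 cm⁻¹.
Net CFSE = -42192 + 17810 = -24382 cm⁻¹.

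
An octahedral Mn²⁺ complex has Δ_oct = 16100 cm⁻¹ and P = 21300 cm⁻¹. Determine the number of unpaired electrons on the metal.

5

Mn²⁺: group 7, so d-count = 7 − 2 = 5.
Δ_oct < P, so pairing is avoided: the ground state is high-spin.
Configuration: t2g^3 e_g^2.
Unpaired electrons: 5.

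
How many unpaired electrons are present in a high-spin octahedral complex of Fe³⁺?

5

Fe³⁺: group 8, so d-count = 8 − 3 = 5.
Configuration: t2g^3 e_g^2, giving 5 unpaired electrons.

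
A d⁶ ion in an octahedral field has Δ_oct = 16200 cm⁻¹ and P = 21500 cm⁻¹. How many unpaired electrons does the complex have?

Δ_oct < P, so pairing is avoided: the ground state is high-spin.
Configuration: t₂g⁴ eg².
Unpaired electrons: 4.

4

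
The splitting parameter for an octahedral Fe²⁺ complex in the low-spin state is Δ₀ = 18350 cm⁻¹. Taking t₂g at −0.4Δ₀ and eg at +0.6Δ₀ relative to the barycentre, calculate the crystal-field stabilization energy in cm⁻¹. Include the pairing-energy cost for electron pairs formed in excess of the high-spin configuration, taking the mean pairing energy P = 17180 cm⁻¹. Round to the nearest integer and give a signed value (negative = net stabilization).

-9680

Fe²⁺: group 8, so d-count = 8 − 2 = 6.
Configuration: t₂g⁶ eg⁰.
CFSE(orbital) = 6×(-0.4Δ₀) + 0×(0.6Δ₀) = -2.4Δ₀; with Δ₀ = 18350 cm⁻¹ that is -44040 cm⁻¹.
High-spin d⁶ would be t₂g⁴ eg² with 1 pair; low-spin has 3, so 2 excess pairs cost +2P = +34360 cm⁻¹.
Net CFSE = -44040 + 34360 = -9680 cm⁻¹.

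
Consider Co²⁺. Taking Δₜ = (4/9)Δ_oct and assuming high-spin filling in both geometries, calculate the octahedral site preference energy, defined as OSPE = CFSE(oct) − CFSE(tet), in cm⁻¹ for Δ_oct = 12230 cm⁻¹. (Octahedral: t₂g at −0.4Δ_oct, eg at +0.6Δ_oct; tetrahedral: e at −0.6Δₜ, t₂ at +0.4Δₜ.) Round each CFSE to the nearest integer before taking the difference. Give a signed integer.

-3261

Co is in group 9, so Co²⁺ is d⁷ (9 − 2 = 7).
In an octahedral site d⁷ (HS) is t₂g⁵ eg², giving CFSE(oct) = -0.8Δ_oct = -9784 cm⁻¹.
In a tetrahedral site the filling is e⁴ t₂³: CFSE(tet) = -1.2Δₜ = -1.2 × (4/9)(12230) = -6523 cm⁻¹.
OSPE = -9784 − (-6523) = -3261 cm⁻¹.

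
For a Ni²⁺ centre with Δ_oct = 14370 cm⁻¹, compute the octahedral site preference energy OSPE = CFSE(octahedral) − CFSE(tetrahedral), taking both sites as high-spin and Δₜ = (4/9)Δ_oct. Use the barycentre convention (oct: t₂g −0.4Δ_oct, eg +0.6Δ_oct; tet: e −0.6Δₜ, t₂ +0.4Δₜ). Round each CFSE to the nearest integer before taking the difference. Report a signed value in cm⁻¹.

Ni²⁺: group 10, so d-count = 10 − 2 = 8.
In an octahedral site d⁸ (HS) is t₂g⁶ eg², giving CFSE(oct) = -1.2Δ_oct = -17244 cm⁻¹.
Tetrahedral: e⁴ t₂⁴, CFSE = 4(−0.6) + 4(+0.4) = -0.8Δₜ = -0.8 × (4/9) × 14370 = -5109 cm⁻¹.
OSPE = -17244 − (-5109) = -12135 cm⁻¹.

-12135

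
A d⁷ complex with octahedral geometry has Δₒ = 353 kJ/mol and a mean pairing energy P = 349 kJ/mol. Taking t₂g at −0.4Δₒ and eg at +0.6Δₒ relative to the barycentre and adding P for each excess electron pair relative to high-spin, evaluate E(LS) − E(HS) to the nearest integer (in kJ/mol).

High-spin: t₂g⁵ eg², CFSE = -0.8Δₒ = -282 kJ/mol.
Low-spin: t₂g⁶ eg¹, orbital CFSE = -1.8Δₒ = -635 kJ/mol; plus 1 excess pair × P = +349 kJ/mol; total -286 kJ/mol.
E(LS) − E(HS) = -286 − (-282) = -4 kJ/mol.

-4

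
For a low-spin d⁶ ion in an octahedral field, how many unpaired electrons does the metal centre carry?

Configuration: t₂g⁶ eg⁰, giving 0 unpaired electrons.

0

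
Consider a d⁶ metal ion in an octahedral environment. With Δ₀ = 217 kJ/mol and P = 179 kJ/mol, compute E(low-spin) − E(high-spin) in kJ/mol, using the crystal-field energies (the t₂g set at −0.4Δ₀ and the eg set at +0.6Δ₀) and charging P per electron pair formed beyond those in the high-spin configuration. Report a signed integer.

High-spin: t₂g⁴ eg², CFSE = -0.4Δ₀ = -87 kJ/mol.
Low-spin t₂g⁶ eg⁰ gives -2.4Δ₀ = -521 kJ/mol, but forming 2 extra pairs costs 2P = 358 kJ/mol, so E(LS) = -521 + 358 = -163 kJ/mol.
The difference is -163 − (-87) = -76 kJ/mol, so low-spin lies lower.

-76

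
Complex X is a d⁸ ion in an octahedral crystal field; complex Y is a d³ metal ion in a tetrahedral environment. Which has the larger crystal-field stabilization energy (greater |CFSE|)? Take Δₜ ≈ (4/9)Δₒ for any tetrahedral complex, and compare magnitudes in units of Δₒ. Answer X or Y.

X: t2g^6 e_g^2, CFSE = -1.2Δₒ.
Y: Tetrahedral splitting is small, so the complex is high-spin; e^2 t2^1, CFSE = -0.8Δₜ ≈ -0.36Δₒ.
So X has the larger |CFSE|.

X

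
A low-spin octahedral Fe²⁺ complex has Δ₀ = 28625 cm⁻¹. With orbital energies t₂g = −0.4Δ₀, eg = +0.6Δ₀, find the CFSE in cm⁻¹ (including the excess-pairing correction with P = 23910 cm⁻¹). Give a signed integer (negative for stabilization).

-20880

Fe sits in group 8; removing 2 electrons leaves Fe²⁺ with 8 − 2 = 6 d electrons.
Configuration: t₂g⁶ eg⁰.
The orbital stabilization is -2.4Δ₀ = -2.4 × 28625 = -68700 cm⁻¹.
Relative to high-spin t₂g⁴ eg² (1 paired), the low-spin configuration has 2 additional pairs, contributing +2 × 23910 = +47820 cm⁻¹.
Net CFSE = -68700 + 47820 = -20880 cm⁻¹.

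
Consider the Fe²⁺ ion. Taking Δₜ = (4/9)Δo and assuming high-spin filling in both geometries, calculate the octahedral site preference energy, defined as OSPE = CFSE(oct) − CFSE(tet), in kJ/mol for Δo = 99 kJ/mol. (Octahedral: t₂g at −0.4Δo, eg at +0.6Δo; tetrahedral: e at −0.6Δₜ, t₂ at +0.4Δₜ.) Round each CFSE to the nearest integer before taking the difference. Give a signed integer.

Fe is in group 8, so Fe²⁺ is d⁶ (8 − 2 = 6).
In an octahedral site d⁶ (HS) is t2g^4 e_g^2, giving CFSE(oct) = -0.4Δo = -40 kJ/mol.
Tetrahedral e^3 t2^3 gives -0.6Δₜ = -0.6 × (4/9) × 99 = -26 kJ/mol.
Subtracting, OSPE = -40 − (-26) = -14 kJ/mol.

-14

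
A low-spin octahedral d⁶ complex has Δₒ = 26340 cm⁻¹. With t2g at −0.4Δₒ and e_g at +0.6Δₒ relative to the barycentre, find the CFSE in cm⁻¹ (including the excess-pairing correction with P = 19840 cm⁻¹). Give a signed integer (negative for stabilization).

Configuration: t2g^6 e_g^0.
CFSE(orbital) = 6×(-0.4Δₒ) + 0×(0.6Δₒ) = -2.4Δₒ; with Δₒ = 26340 cm⁻¹ that is -63216 cm⁻¹.
Relative to high-spin t2g^4 e_g^2 (1 paired), the low-spin configuration has 2 additional pairs, contributing +2 × 19840 = +39680 cm⁻¹.
Overall CFSE = -63216 + 39680 = -23536 cm⁻¹.

-23536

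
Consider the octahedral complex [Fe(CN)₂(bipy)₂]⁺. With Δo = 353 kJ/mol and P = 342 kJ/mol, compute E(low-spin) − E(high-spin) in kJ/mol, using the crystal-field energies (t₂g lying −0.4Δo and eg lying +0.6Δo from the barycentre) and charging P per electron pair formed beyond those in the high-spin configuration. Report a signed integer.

-22

Ligand charges: 2×(-1) from CN⁻ and 2×(+0) from bipy sum to -2; with overall charge +1, Fe is +3.
Fe sits in group 8; removing 3 electrons leaves Fe³⁺ with 8 − 3 = 5 d electrons.
High-spin: t₂g³ eg², CFSE = 0.0Δo = 0 kJ/mol.
Low-spin: t₂g⁵ eg⁰, orbital CFSE = -2.0Δo = -706 kJ/mol; plus 2 excess pairs × P = +684 kJ/mol; total -22 kJ/mol.
E(LS) − E(HS) = -22 − (0) = -22 kJ/mol.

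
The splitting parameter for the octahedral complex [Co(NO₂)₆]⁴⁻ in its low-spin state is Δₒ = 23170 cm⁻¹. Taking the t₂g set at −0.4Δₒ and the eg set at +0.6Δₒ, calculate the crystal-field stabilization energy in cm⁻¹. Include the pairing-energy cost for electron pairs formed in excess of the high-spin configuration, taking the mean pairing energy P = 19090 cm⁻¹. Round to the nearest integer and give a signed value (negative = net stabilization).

-22616

Each NO₂⁻ contributes -1; 6 × (-1) = -6. With overall charge -4, Co is in the +2 oxidation state.
Co²⁺: group 9, so d-count = 9 − 2 = 7.
The d⁷ electrons fill as t₂g⁶ eg¹.
Orbital CFSE = 6(-0.4) + 1(0.6) = -1.8Δₒ = -1.8 × 23170 = -41706 cm⁻¹.
Relative to high-spin t₂g⁵ eg² (2 paired), the low-spin configuration has 1 additional pair, contributing +1 × 19090 = +19090 cm⁻¹.
Net CFSE = -41706 + 19090 = -22616 cm⁻¹.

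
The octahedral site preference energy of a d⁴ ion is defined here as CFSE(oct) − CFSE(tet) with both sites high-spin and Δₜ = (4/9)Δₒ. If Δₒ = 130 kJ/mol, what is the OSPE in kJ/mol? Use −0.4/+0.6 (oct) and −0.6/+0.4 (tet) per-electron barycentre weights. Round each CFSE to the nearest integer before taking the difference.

Octahedral (high-spin): t2g^3 e_g^1, CFSE = 3(−0.4) + 1(+0.6) = -0.6Δₒ = -0.6 × 130 = -78 kJ/mol.
Tetrahedral e^2 t2^2 gives -0.4Δₜ = -0.4 × (4/9) × 130 = -23 kJ/mol.
OSPE = CFSE(oct) − CFSE(tet) = -78 − (-23) = -55 kJ/mol.

-55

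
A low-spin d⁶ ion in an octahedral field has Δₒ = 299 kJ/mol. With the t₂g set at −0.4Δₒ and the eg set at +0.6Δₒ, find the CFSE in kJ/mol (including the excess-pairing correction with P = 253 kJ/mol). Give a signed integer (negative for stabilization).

-212

Electron filling gives t₂g⁶ eg⁰.
Orbital CFSE = 6(-0.4) + 0(0.6) = -2.4Δₒ = -2.4 × 299 = -718 kJ/mol.
High-spin d⁶ would be t₂g⁴ eg² with 1 pair; low-spin has 3, so 2 excess pairs cost +2P = +506 kJ/mol.
Combining: -718 + 506 = -212 kJ/mol.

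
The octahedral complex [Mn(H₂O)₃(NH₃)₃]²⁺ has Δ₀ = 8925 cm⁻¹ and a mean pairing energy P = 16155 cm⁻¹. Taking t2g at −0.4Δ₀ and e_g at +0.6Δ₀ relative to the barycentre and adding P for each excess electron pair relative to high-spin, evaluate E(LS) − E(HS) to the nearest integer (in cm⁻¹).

Ligand charges: 3×(+0) from H₂O and 3×(+0) from NH₃ sum to +0; with overall charge +2, Mn is +2.
Mn sits in group 7; removing 2 electrons leaves Mn²⁺ with 7 − 2 = 5 d electrons.
High-spin: t2g^3 e_g^2, CFSE = 0.0Δ₀ = 0 cm⁻¹.
Low-spin: t2g^5 e_g^0, orbital CFSE = -2.0Δ₀ = -17850 cm⁻¹; plus 2 excess pairs × P = +32310 cm⁻¹; total 14460 cm⁻¹.
Thus E(LS) − E(HS) = 14460 cm⁻¹.

14460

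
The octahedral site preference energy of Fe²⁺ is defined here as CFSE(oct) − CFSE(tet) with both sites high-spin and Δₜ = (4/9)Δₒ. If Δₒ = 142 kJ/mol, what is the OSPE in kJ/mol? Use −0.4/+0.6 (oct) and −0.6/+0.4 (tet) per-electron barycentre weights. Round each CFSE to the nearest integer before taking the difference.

Fe is in group 8, so Fe²⁺ is d⁶ (8 − 2 = 6).
Octahedral high-spin t₂g⁴ eg²: CFSE = -0.4 × 142 = -57 kJ/mol.
Tetrahedral: e³ t₂³, CFSE = 3(−0.6) + 3(+0.4) = -0.6Δₜ = -0.6 × (4/9) × 142 = -38 kJ/mol.
OSPE = CFSE(oct) − CFSE(tet) = -57 − (-38) = -19 kJ/mol.

-19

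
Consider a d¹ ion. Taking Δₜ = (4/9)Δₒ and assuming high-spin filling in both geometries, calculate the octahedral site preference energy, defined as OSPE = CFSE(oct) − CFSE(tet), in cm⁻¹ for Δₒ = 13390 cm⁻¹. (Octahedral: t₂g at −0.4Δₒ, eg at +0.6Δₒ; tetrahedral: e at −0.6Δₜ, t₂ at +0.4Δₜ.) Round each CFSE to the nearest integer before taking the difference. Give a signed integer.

-1785

In an octahedral site d¹ (HS) is t₂g¹ eg⁰, giving CFSE(oct) = -0.4Δₒ = -5356 cm⁻¹.
Tetrahedral e¹ t₂⁰ gives -0.6Δₜ = -0.6 × (4/9) × 13390 = -3571 cm⁻¹.
OSPE = CFSE(oct) − CFSE(tet) = -5356 − (-3571) = -1785 cm⁻¹.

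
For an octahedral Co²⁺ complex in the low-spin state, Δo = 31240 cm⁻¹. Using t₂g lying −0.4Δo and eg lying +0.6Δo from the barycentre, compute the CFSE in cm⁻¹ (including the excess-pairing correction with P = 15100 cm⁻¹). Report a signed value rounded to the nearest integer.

Group 9 minus oxidation state +2 gives a d⁷ configuration for Co²⁺.
Configuration: t₂g⁶ eg¹.
The orbital stabilization is -1.8Δo = -1.8 × 31240 = -56232 cm⁻¹.
Pairing penalty: 3 pairs vs 2 in the high-spin reference → 1 extra × P = 15100 cm⁻¹.
Overall CFSE = -56232 + 15100 = -41132 cm⁻¹.

-41132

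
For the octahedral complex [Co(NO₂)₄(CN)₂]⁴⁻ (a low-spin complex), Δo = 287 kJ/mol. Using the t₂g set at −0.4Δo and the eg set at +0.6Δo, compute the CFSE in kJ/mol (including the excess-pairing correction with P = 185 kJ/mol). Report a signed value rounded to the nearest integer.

-332

Ligand charges: 4×(-1) from NO₂⁻ and 2×(-1) from CN⁻ sum to -6; with overall charge -4, Co is +2.
Co is in group 9, so Co²⁺ is d⁷ (9 − 2 = 7).
Electron filling gives t₂g⁶ eg¹.
Orbital CFSE = 6(-0.4) + 1(0.6) = -1.8Δo = -1.8 × 287 = -517 kJ/mol.
Pairing penalty: 3 pairs vs 2 in the high-spin reference → 1 extra × P = 185 kJ/mol.
Combining: -517 + 185 = -332 kJ/mol.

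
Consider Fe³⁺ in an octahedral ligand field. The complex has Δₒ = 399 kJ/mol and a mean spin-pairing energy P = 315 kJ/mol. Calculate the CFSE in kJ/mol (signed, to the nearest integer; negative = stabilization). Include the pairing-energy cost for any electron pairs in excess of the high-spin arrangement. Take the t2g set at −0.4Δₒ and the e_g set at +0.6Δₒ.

-168

Fe sits in group 8; removing 3 electrons leaves Fe³⁺ with 8 − 3 = 5 d electrons.
Δₒ > P, so pairing is preferred: the ground state is low-spin.
That gives t2g^5 e_g^0.
Orbital CFSE = -2.0Δₒ = -2.0 × 399 = -798 kJ/mol.
Excess pairs vs high-spin: 2 − 0 = 2; pairing cost = +630 kJ/mol.
Net CFSE = -798 + 630 = -168 kJ/mol.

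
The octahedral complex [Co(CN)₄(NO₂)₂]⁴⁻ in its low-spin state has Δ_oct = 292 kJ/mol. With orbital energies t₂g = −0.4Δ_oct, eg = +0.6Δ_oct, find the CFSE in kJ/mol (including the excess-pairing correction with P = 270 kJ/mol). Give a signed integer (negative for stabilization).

-256

Ligand charges: 4×(-1) from CN⁻ and 2×(-1) from NO₂⁻ sum to -6; with overall charge -4, Co is +2.
Co is in group 9, so Co²⁺ is d⁷ (9 − 2 = 7).
The d⁷ electrons fill as t₂g⁶ eg¹.
The orbital stabilization is -1.8Δ_oct = -1.8 × 292 = -526 kJ/mol.
High-spin d⁷ would be t₂g⁵ eg² with 2 pairs; low-spin has 3, so 1 excess pair costs +1P = +270 kJ/mol.
Overall CFSE = -526 + 270 = -256 kJ/mol.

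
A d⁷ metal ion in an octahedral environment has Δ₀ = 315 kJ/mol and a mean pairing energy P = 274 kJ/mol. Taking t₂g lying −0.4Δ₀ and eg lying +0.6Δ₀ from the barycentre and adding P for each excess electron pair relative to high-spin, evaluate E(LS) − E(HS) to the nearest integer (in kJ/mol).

-41

High-spin d⁷ fills as t₂g⁵ eg² with CFSE 5(−0.4) + 2(+0.6) = -0.8Δ₀ = -252 kJ/mol.
Low-spin t₂g⁶ eg¹ gives -1.8Δ₀ = -567 kJ/mol, but forming 1 extra pair costs 1P = 274 kJ/mol, so E(LS) = -567 + 274 = -293 kJ/mol.
E(LS) − E(HS) = -293 − (-252) = -41 kJ/mol.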